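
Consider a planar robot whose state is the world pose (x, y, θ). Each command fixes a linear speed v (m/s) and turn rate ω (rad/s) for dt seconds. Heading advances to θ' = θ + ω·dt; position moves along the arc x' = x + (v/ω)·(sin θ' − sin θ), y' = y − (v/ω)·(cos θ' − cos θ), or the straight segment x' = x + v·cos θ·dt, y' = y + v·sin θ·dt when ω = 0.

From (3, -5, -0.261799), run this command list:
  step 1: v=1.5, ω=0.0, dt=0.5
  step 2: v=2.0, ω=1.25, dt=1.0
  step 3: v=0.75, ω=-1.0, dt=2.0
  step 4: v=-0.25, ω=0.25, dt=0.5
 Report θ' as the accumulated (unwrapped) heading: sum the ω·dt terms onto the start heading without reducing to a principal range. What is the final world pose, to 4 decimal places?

step 1: θ'=-0.2618 (straight) → pose (3.7244, -5.1941, -0.2618)
step 2: θ'=0.9882 (R=1.6000) → pose (5.4746, -4.5289, 0.9882)
step 3: θ'=-1.0118 (R=-0.7500) → pose (6.7367, -4.5438, -1.0118)
step 4: θ'=-0.8868 (R=-1.0000) → pose (6.6640, -4.4423, -0.8868)

(6.6640, -4.4423, -0.8868)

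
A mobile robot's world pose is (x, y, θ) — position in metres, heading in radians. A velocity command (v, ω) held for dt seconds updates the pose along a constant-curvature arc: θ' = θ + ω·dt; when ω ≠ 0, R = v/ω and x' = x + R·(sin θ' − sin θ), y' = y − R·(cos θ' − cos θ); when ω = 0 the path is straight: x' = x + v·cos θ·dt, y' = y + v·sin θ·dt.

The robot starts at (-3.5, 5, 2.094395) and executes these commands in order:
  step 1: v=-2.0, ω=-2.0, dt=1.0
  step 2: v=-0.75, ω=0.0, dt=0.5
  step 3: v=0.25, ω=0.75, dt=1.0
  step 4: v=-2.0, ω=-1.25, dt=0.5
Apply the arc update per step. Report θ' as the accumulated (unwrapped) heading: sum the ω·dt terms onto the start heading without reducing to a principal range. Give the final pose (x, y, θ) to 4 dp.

(-5.2752, 3.0806, 0.2194)

step 1: θ'=0.0944 (R=1.0000) → pose (-4.2718, 3.5045, 0.0944)
step 2: θ'=0.0944 (straight) → pose (-4.6451, 3.4691, 0.0944)
step 3: θ'=0.8444 (R=0.3333) → pose (-4.4273, 3.5796, 0.8444)
step 4: θ'=0.2194 (R=1.6000) → pose (-5.2752, 3.0806, 0.2194)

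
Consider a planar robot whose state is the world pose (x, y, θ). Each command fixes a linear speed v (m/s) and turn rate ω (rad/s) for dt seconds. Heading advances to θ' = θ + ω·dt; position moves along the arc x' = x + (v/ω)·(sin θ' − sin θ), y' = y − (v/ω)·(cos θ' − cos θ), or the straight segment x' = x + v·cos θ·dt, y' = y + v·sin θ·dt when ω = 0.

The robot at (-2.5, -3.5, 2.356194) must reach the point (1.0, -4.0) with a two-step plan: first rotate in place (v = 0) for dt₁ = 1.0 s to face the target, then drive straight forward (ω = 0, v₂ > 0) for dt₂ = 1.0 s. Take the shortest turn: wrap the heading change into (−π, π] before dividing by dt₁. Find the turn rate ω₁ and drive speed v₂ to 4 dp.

ω₁ = -2.4981, v₂ = 3.5355

heading to target = atan2(-4−-3.5, 1−-2.5) = -0.1419
Δθ = wrap(-0.1419 − 2.3562) = -2.4981; ω₁ = Δθ/dt₁ = -2.4981
distance = √((1−-2.5)² + (-4−-3.5)²) = 3.5355; v₂ = distance/dt₂ = 3.5355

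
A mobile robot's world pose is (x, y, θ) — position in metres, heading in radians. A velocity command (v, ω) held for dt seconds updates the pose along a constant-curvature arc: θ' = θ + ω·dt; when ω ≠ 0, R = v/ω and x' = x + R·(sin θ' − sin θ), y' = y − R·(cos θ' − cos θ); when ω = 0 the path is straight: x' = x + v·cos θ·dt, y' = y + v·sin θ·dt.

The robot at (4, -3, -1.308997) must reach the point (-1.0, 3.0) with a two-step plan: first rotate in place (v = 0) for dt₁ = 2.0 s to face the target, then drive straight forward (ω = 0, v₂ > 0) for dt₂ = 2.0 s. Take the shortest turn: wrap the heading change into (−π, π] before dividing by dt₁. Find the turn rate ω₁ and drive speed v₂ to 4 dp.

heading to target = atan2(3−-3, -1−4) = 2.2655
Δθ = wrap(2.2655 − -1.3090) = -2.7087; ω₁ = Δθ/dt₁ = -1.3543
distance = √((-1−4)² + (3−-3)²) = 7.8102; v₂ = distance/dt₂ = 3.9051

ω₁ = -1.3543, v₂ = 3.9051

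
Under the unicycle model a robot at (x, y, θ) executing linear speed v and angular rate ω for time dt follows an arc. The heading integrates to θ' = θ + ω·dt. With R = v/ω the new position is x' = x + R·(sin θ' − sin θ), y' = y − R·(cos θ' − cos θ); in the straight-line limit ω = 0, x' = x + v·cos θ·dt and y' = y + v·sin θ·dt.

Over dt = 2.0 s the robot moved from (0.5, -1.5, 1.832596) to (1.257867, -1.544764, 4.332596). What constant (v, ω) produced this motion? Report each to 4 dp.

v = -0.5000, ω = 1.2500

Δθ = 4.332596 − 1.832596 = 2.500000
ω = Δθ/dt = 2.500000/2.0 = 1.2500
R = Δx/(sin θ' − sin θ) = -0.4000
v = R·ω = -0.4000·1.2500 = -0.5000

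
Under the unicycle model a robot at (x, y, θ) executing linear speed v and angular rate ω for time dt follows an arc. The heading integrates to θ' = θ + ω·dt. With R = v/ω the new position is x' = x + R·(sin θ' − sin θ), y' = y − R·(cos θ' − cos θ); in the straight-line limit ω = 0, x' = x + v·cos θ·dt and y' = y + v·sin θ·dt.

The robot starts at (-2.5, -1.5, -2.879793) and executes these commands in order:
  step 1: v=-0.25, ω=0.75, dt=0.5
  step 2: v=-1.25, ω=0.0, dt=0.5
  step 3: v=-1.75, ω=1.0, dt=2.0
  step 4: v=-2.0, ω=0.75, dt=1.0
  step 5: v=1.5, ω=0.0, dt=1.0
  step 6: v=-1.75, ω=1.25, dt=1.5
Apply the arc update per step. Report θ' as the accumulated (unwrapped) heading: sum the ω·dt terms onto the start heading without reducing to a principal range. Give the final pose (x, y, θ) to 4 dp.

(-3.4158, 0.3921, 2.1202)

step 1: θ'=-2.5048 (R=-0.3333) → pose (-2.3881, -1.4460, -2.5048)
step 2: θ'=-2.5048 (straight) → pose (-1.8856, -1.0744, -2.5048)
step 3: θ'=-0.5048 (R=-1.7500) → pose (-2.0798, 1.8644, -0.5048)
step 4: θ'=0.2452 (R=-2.6667) → pose (-4.0168, 2.1172, 0.2452)
step 5: θ'=0.2452 (straight) → pose (-2.5617, 2.4813, 0.2452)
step 6: θ'=2.1202 (R=-1.4000) → pose (-3.4158, 0.3921, 2.1202)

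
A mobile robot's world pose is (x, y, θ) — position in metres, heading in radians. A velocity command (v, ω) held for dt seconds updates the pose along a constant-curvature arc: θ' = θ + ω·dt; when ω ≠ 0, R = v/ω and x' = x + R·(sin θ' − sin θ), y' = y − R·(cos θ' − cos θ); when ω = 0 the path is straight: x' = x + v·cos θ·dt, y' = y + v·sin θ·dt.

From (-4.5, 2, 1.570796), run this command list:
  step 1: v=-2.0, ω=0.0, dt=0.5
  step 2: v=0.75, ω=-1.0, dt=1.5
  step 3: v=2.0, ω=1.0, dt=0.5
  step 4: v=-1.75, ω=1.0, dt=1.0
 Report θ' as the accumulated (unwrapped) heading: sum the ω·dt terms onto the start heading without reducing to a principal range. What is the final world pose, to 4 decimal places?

step 1: θ'=1.5708 (straight) → pose (-4.5000, 1.0000, 1.5708)
step 2: θ'=0.0708 (R=-0.7500) → pose (-3.8031, 1.7481, 0.0708)
step 3: θ'=0.5708 (R=2.0000) → pose (-2.8639, 2.0602, 0.5708)
step 4: θ'=1.5708 (R=-1.7500) → pose (-3.6684, 0.5876, 1.5708)

(-3.6684, 0.5876, 1.5708)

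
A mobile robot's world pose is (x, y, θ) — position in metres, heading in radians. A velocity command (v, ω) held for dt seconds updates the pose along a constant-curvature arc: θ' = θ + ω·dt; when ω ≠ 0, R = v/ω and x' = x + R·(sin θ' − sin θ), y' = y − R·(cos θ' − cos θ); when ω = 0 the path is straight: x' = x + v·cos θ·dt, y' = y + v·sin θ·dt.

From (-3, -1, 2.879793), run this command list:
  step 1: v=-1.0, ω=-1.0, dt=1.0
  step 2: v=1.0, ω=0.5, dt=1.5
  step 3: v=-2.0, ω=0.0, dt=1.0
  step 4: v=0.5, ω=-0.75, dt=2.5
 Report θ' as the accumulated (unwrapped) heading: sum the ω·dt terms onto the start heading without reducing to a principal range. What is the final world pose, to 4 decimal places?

step 1: θ'=1.8798 (R=1.0000) → pose (-2.3062, -1.6618, 1.8798)
step 2: θ'=2.6298 (R=2.0000) → pose (-3.2320, -0.5263, 2.6298)
step 3: θ'=2.6298 (straight) → pose (-1.4882, -1.5058, 2.6298)
step 4: θ'=0.7548 (R=-0.6667) → pose (-1.6185, -0.4389, 0.7548)

(-1.6185, -0.4389, 0.7548)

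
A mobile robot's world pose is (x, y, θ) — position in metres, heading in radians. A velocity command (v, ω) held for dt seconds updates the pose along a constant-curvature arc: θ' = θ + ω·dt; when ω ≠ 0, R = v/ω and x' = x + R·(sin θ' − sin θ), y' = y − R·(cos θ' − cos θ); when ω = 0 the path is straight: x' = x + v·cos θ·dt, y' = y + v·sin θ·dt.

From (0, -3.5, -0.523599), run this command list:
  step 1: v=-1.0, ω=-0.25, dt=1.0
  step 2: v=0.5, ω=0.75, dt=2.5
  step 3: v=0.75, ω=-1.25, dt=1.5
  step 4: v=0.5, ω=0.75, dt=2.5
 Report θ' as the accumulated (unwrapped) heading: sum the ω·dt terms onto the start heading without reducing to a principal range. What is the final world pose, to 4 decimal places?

step 1: θ'=-0.7736 (R=4.0000) → pose (-0.7949, -2.8975, -0.7736)
step 2: θ'=1.1014 (R=0.6667) → pose (0.2655, -2.7221, 1.1014)
step 3: θ'=-0.7736 (R=-0.6000) → pose (1.2198, -2.5643, -0.7736)
step 4: θ'=1.1014 (R=0.6667) → pose (2.2802, -2.3889, 1.1014)

(2.2802, -2.3889, 1.1014)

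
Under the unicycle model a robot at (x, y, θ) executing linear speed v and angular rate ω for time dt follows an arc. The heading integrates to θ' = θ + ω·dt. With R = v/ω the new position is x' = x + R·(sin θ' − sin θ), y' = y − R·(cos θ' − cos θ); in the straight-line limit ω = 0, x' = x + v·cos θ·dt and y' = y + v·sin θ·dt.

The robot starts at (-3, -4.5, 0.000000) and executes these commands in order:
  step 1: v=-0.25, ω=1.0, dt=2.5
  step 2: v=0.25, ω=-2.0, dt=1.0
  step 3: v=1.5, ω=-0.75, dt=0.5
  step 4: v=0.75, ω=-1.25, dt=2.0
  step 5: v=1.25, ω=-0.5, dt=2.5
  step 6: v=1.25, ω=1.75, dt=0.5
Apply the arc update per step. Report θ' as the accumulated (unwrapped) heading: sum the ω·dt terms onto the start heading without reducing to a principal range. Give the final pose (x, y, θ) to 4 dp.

(-5.4350, -5.9238, -2.7500)

step 1: θ'=2.5000 (R=-0.2500) → pose (-3.1496, -4.9503, 2.5000)
step 2: θ'=0.5000 (R=-0.1250) → pose (-3.1347, -4.7404, 0.5000)
step 3: θ'=0.1250 (R=-2.0000) → pose (-2.4252, -4.5112, 0.1250)
step 4: θ'=-2.3750 (R=-0.6000) → pose (-1.9342, -5.5387, -2.3750)
step 5: θ'=-3.6250 (R=-2.5000) → pose (-4.8304, -5.9515, -3.6250)
step 6: θ'=-2.7500 (R=0.7143) → pose (-5.4350, -5.9238, -2.7500)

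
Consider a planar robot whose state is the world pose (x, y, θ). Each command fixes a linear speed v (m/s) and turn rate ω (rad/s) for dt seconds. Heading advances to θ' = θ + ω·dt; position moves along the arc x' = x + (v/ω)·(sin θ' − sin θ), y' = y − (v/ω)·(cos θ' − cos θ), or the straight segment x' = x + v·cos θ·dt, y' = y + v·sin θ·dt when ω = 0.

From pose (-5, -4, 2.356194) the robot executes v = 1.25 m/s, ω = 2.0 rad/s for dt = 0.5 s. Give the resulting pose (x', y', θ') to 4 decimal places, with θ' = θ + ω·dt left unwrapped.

θ' = 2.3562 + 2.0·0.5 = 3.3562
R = v/ω = 1.25/2.0 = 0.6250
x' = -5 + 0.6250·(sin 3.3562 − sin 2.3562) = -5.5750
y' = -4 − 0.6250·(cos 3.3562 − cos 2.3562) = -3.8313

(-5.5750, -3.8313, 3.3562)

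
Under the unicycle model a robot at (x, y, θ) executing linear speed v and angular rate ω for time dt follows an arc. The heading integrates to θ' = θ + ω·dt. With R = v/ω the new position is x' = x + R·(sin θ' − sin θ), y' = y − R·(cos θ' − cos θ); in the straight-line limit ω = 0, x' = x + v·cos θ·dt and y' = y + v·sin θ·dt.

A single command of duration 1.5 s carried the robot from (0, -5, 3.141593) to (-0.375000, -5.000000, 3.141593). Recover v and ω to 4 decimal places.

v = 0.2500, ω = 0.0000

Δθ = 3.141593 − 3.141593 = 0.000000
ω = Δθ/dt = 0.000000/1.5 = 0.0000
ω = 0 → v = (Δx·cos θ + Δy·sin θ)/dt = 0.2500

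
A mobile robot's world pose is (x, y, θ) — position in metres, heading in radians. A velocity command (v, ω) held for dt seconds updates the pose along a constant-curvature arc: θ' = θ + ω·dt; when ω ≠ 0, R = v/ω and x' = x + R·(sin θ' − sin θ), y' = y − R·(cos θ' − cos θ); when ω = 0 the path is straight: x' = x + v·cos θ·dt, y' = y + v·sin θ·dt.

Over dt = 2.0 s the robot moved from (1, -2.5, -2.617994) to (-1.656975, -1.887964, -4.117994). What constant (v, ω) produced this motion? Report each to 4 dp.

v = 1.5000, ω = -0.7500

Δθ = -4.117994 − -2.617994 = -1.500000
ω = Δθ/dt = -1.500000/2.0 = -0.7500
R = Δx/(sin θ' − sin θ) = -2.0000
v = R·ω = -2.0000·-0.7500 = 1.5000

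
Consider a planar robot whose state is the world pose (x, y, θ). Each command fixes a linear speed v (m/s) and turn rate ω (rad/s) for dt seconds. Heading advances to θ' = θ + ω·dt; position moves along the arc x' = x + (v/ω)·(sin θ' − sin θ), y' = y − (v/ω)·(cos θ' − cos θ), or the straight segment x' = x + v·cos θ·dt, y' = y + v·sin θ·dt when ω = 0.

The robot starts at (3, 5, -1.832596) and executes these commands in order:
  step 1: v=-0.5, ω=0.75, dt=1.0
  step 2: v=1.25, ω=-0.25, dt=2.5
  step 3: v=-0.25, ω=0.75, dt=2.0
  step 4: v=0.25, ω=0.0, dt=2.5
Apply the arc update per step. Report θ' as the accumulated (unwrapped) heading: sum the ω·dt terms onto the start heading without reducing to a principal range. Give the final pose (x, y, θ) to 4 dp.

(3.8323, 2.7010, -0.2076)

step 1: θ'=-1.0826 (R=-0.6667) → pose (2.9448, 5.4852, -1.0826)
step 2: θ'=-1.7076 (R=-5.0000) → pose (3.4822, 2.4582, -1.7076)
step 3: θ'=-0.2076 (R=-0.3333) → pose (3.2207, 2.8298, -0.2076)
step 4: θ'=-0.2076 (straight) → pose (3.8323, 2.7010, -0.2076)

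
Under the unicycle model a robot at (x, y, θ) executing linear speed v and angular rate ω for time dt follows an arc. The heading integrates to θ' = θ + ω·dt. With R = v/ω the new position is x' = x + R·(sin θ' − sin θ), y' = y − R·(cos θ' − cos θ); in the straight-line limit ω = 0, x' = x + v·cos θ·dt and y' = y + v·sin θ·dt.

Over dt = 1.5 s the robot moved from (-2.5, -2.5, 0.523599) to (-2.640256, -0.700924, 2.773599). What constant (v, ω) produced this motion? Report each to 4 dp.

Δθ = 2.773599 − 0.523599 = 2.250000
ω = Δθ/dt = 2.250000/1.5 = 1.5000
R = −Δy/(cos θ' − cos θ) = 1.0000
v = R·ω = 1.0000·1.5000 = 1.5000

v = 1.5000, ω = 1.5000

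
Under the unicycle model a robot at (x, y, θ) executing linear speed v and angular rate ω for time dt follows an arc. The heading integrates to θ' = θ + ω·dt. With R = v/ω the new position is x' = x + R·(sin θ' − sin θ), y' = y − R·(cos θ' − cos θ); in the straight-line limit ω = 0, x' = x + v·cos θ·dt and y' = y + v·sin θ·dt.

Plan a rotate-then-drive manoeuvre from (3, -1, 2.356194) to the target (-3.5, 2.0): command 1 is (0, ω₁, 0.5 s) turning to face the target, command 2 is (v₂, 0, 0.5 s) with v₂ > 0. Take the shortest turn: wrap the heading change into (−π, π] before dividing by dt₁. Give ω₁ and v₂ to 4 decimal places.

ω₁ = 0.7060, v₂ = 14.3178

heading to target = atan2(2−-1, -3.5−3) = 2.7092
Δθ = wrap(2.7092 − 2.3562) = 0.3530; ω₁ = Δθ/dt₁ = 0.7060
distance = √((-3.5−3)² + (2−-1)²) = 7.1589; v₂ = distance/dt₂ = 14.3178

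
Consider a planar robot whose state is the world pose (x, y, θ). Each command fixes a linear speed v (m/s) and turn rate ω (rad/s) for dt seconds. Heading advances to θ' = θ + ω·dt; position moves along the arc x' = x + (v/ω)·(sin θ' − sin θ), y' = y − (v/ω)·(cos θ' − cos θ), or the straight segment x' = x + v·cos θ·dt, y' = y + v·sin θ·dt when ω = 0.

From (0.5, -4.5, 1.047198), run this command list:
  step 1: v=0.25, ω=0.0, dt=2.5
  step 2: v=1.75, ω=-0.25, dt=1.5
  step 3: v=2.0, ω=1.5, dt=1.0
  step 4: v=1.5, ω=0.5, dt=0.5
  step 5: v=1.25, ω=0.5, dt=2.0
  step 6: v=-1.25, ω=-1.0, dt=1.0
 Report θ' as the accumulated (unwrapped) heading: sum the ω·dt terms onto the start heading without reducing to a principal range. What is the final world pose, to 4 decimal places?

(1.1182, 0.6362, 2.4222)

step 1: θ'=1.0472 (straight) → pose (0.8125, -3.9587, 1.0472)
step 2: θ'=0.6722 (R=-7.0000) → pose (2.5157, -1.9815, 0.6722)
step 3: θ'=2.1722 (R=1.3333) → pose (2.7848, -0.1839, 2.1722)
step 4: θ'=2.4222 (R=3.0000) → pose (2.2880, 0.3753, 2.4222)
step 5: θ'=3.4222 (R=2.5000) → pose (-0.0517, 0.8971, 3.4222)
step 6: θ'=2.4222 (R=1.2500) → pose (1.1182, 0.6362, 2.4222)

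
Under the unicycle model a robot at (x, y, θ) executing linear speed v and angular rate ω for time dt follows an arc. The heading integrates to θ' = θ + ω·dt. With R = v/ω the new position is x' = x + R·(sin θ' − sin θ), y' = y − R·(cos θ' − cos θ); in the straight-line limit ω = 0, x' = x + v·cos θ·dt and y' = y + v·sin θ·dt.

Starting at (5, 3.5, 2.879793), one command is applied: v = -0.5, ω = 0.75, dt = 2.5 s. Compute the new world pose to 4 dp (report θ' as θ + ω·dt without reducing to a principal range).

(5.8386, 4.1722, 4.7548)

θ' = 2.8798 + 0.75·2.5 = 4.7548
R = v/ω = -0.5/0.75 = -0.6667
x' = 5 + -0.6667·(sin 4.7548 − sin 2.8798) = 5.8386
y' = 3.5 − -0.6667·(cos 4.7548 − cos 2.8798) = 4.1722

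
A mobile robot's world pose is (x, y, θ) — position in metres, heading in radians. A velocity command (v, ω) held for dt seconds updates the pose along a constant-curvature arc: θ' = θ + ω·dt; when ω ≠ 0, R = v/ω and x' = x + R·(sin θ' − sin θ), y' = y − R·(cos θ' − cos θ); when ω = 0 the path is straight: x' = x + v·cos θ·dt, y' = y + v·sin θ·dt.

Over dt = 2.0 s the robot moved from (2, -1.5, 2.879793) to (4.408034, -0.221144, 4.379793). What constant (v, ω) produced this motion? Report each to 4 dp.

v = -1.5000, ω = 0.7500

Δθ = 4.379793 − 2.879793 = 1.500000
ω = Δθ/dt = 1.500000/2.0 = 0.7500
R = Δx/(sin θ' − sin θ) = -2.0000
v = R·ω = -2.0000·0.7500 = -1.5000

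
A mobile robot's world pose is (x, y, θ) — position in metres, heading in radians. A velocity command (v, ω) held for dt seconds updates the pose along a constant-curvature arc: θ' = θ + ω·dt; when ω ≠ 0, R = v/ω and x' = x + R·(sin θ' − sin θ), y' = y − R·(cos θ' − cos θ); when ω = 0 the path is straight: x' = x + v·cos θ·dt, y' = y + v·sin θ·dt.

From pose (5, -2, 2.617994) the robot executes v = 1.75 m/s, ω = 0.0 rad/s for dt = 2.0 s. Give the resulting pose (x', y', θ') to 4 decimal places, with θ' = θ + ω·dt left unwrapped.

(1.9689, -0.2500, 2.6180)

θ' = 2.6180 + 0.0·2.0 = 2.6180
ω = 0 → straight: x' = 5 + 1.75·cos(2.6180)·2.0 = 1.9689
y' = -2 + 1.75·sin(2.6180)·2.0 = -0.2500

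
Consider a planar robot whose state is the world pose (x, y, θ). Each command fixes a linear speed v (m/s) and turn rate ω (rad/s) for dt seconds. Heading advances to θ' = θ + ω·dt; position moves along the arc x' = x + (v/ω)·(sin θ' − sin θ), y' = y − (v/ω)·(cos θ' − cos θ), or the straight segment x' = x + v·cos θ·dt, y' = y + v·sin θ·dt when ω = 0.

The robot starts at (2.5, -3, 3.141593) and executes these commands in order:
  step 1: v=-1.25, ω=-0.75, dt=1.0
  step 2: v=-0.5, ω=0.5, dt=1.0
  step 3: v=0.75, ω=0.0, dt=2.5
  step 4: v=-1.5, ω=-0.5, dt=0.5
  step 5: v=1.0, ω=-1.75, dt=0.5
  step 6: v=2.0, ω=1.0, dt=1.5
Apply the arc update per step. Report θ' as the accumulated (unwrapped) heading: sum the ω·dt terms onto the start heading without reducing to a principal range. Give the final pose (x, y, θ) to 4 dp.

step 1: θ'=2.3916 (R=1.6667) → pose (3.6361, -3.4472, 2.3916)
step 2: θ'=2.8916 (R=-1.0000) → pose (4.0703, -3.6844, 2.8916)
step 3: θ'=2.8916 (straight) → pose (2.2536, -3.2205, 2.8916)
step 4: θ'=2.6416 (R=3.0000) → pose (2.9497, -3.4945, 2.6416)
step 5: θ'=1.7666 (R=-0.5714) → pose (2.6631, -3.1042, 1.7666)
step 6: θ'=3.2666 (R=2.0000) → pose (0.4520, -1.5089, 3.2666)

(0.4520, -1.5089, 3.2666)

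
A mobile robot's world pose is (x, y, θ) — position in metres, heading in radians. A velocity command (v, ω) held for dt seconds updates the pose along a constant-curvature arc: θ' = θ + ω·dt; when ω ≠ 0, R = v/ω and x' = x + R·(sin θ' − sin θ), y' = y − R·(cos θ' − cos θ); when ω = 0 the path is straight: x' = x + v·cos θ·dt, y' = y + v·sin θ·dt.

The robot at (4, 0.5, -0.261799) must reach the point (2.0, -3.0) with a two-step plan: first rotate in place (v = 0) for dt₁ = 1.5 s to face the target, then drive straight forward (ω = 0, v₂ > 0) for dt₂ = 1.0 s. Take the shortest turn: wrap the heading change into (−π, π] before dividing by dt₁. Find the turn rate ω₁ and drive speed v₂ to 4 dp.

heading to target = atan2(-3−0.5, 2−4) = -2.0899
Δθ = wrap(-2.0899 − -0.2618) = -1.8281; ω₁ = Δθ/dt₁ = -1.2188
distance = √((2−4)² + (-3−0.5)²) = 4.0311; v₂ = distance/dt₂ = 4.0311

ω₁ = -1.2188, v₂ = 4.0311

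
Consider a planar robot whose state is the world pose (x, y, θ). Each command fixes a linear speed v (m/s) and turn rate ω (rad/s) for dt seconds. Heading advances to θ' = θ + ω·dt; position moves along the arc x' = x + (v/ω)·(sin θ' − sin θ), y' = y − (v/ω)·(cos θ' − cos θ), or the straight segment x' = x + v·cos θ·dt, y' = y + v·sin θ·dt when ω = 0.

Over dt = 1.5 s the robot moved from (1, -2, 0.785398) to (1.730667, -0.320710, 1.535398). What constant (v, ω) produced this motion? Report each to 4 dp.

Δθ = 1.535398 − 0.785398 = 0.750000
ω = Δθ/dt = 0.750000/1.5 = 0.5000
R = −Δy/(cos θ' − cos θ) = 2.5000
v = R·ω = 2.5000·0.5000 = 1.2500

v = 1.2500, ω = 0.5000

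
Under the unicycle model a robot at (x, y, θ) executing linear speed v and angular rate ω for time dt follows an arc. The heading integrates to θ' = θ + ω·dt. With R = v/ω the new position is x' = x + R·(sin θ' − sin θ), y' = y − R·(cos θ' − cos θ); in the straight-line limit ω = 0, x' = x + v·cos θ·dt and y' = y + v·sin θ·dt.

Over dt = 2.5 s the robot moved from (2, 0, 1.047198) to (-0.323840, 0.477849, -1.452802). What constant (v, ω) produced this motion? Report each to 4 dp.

Δθ = -1.452802 − 1.047198 = -2.500000
ω = Δθ/dt = -2.500000/2.5 = -1.0000
R = Δx/(sin θ' − sin θ) = 1.2500
v = R·ω = 1.2500·-1.0000 = -1.2500

v = -1.2500, ω = -1.0000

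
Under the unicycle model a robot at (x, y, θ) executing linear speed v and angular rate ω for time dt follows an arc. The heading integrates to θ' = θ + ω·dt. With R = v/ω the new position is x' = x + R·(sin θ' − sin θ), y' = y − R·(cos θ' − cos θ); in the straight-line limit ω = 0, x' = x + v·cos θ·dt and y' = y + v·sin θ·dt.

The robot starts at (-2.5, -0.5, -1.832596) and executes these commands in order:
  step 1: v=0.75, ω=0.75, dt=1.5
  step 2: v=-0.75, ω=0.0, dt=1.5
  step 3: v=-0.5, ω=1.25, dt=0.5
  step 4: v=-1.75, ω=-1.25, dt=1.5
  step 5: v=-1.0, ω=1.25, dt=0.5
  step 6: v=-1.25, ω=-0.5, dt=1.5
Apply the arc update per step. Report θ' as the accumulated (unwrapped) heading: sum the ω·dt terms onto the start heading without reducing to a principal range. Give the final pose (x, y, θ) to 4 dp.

(-4.1608, 3.5353, -2.0826)

step 1: θ'=-0.7076 (R=1.0000) → pose (-2.1841, -1.5187, -0.7076)
step 2: θ'=-0.7076 (straight) → pose (-3.0390, -0.7875, -0.7076)
step 3: θ'=-0.0826 (R=-0.4000) → pose (-3.2660, -0.6928, -0.0826)
step 4: θ'=-1.9576 (R=1.4000) → pose (-4.4471, 1.2305, -1.9576)
step 5: θ'=-1.3326 (R=-0.8000) → pose (-4.4106, 1.7211, -1.3326)
step 6: θ'=-2.0826 (R=2.5000) → pose (-4.1608, 3.5353, -2.0826)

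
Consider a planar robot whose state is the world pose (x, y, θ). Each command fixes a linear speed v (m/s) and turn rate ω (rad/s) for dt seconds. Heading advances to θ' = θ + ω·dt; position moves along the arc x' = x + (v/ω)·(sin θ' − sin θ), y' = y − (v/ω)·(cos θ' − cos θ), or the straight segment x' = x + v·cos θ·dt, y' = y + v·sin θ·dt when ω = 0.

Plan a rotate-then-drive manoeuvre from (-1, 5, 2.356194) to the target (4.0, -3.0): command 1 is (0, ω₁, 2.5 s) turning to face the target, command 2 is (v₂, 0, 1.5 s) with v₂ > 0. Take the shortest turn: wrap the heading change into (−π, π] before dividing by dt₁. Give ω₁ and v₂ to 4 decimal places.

heading to target = atan2(-3−5, 4−-1) = -1.0122
Δθ = wrap(-1.0122 − 2.3562) = 2.9148; ω₁ = Δθ/dt₁ = 1.1659
distance = √((4−-1)² + (-3−5)²) = 9.4340; v₂ = distance/dt₂ = 6.2893

ω₁ = 1.1659, v₂ = 6.2893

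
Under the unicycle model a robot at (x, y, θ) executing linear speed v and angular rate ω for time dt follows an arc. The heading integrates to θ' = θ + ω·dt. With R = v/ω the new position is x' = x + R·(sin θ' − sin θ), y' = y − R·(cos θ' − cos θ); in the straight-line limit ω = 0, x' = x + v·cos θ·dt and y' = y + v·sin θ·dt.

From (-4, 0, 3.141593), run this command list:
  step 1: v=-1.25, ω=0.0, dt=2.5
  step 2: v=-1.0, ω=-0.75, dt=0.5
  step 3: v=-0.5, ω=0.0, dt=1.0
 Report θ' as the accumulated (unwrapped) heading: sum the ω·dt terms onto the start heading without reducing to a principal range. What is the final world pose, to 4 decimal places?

step 1: θ'=3.1416 (straight) → pose (-0.8750, 0.0000, 3.1416)
step 2: θ'=2.7666 (R=1.3333) → pose (-0.3866, -0.0927, 2.7666)
step 3: θ'=2.7666 (straight) → pose (0.0786, -0.2758, 2.7666)

(0.0786, -0.2758, 2.7666)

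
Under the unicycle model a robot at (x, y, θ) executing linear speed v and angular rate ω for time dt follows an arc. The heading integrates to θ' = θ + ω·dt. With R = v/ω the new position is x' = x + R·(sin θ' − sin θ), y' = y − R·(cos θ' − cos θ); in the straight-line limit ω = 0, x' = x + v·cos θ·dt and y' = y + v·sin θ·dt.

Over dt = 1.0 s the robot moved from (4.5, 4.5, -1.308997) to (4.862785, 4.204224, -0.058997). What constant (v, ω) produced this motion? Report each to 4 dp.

v = 0.5000, ω = 1.2500

Δθ = -0.058997 − -1.308997 = 1.250000
ω = Δθ/dt = 1.250000/1.0 = 1.2500
R = Δx/(sin θ' − sin θ) = 0.4000
v = R·ω = 0.4000·1.2500 = 0.5000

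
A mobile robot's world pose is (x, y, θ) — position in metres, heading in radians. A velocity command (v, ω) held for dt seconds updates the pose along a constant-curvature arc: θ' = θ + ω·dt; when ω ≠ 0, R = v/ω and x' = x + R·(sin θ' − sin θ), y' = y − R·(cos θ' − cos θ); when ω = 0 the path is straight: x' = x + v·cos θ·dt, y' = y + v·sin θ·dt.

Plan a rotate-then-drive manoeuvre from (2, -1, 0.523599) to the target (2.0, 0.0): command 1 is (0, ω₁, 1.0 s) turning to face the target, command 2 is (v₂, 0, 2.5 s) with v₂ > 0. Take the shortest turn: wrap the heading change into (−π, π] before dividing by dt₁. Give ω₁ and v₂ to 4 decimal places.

heading to target = atan2(0−-1, 2−2) = 1.5708
Δθ = wrap(1.5708 − 0.5236) = 1.0472; ω₁ = Δθ/dt₁ = 1.0472
distance = √((2−2)² + (0−-1)²) = 1.0000; v₂ = distance/dt₂ = 0.4000

ω₁ = 1.0472, v₂ = 0.4000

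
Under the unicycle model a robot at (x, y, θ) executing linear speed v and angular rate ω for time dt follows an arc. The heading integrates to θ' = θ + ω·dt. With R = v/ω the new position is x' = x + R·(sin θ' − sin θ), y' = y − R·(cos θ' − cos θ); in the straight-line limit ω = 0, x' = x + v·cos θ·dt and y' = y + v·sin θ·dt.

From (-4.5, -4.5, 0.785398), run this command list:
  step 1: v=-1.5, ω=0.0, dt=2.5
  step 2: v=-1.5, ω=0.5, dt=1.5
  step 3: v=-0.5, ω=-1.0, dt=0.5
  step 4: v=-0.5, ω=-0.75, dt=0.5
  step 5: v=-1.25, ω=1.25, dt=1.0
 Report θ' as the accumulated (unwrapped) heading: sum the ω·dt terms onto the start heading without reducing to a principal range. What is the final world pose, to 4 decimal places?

step 1: θ'=0.7854 (straight) → pose (-7.1517, -7.1516, 0.7854)
step 2: θ'=1.5354 (R=-3.0000) → pose (-8.0285, -9.1668, 1.5354)
step 3: θ'=1.0354 (R=0.5000) → pose (-8.0981, -9.4042, 1.0354)
step 4: θ'=0.6604 (R=0.6667) → pose (-8.2625, -9.5906, 0.6604)
step 5: θ'=1.9104 (R=-1.0000) → pose (-8.5920, -10.7134, 1.9104)

(-8.5920, -10.7134, 1.9104)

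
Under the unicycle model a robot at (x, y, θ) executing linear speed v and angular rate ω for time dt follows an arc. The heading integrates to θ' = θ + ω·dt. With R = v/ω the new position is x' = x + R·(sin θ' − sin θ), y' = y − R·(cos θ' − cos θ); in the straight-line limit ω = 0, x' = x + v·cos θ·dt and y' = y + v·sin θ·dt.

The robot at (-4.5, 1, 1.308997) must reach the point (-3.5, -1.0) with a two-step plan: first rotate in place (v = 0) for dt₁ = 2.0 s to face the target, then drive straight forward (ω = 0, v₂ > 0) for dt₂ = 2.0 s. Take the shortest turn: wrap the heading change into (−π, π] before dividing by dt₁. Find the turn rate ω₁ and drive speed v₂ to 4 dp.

heading to target = atan2(-1−1, -3.5−-4.5) = -1.1071
Δθ = wrap(-1.1071 − 1.3090) = -2.4161; ω₁ = Δθ/dt₁ = -1.2081
distance = √((-3.5−-4.5)² + (-1−1)²) = 2.2361; v₂ = distance/dt₂ = 1.1180

ω₁ = -1.2081, v₂ = 1.1180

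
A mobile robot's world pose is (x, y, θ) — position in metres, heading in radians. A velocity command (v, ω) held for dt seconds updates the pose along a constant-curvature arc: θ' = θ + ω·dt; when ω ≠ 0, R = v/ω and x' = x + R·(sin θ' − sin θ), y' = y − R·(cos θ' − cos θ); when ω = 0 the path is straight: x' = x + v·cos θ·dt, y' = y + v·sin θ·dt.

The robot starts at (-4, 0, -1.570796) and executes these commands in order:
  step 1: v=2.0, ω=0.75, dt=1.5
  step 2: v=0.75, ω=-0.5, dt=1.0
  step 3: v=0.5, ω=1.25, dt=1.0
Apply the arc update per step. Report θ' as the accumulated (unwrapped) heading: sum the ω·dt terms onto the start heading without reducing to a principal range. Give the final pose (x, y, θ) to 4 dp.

step 1: θ'=-0.4458 (R=2.6667) → pose (-2.4831, -2.4060, -0.4458)
step 2: θ'=-0.9458 (R=-1.5000) → pose (-1.9135, -2.8818, -0.9458)
step 3: θ'=0.3042 (R=0.4000) → pose (-1.4693, -3.0294, 0.3042)

(-1.4693, -3.0294, 0.3042)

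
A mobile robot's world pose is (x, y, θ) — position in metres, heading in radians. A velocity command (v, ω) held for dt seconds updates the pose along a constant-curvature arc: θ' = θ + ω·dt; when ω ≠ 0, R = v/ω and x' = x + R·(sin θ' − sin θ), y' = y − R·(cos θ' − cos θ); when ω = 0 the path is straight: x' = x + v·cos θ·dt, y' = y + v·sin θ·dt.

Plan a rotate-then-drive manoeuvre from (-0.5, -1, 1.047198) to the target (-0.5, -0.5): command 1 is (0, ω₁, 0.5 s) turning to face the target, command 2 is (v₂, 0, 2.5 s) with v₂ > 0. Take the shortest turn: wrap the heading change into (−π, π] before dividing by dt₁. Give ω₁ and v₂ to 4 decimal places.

ω₁ = 1.0472, v₂ = 0.2000

heading to target = atan2(-0.5−-1, -0.5−-0.5) = 1.5708
Δθ = wrap(1.5708 − 1.0472) = 0.5236; ω₁ = Δθ/dt₁ = 1.0472
distance = √((-0.5−-0.5)² + (-0.5−-1)²) = 0.5000; v₂ = distance/dt₂ = 0.2000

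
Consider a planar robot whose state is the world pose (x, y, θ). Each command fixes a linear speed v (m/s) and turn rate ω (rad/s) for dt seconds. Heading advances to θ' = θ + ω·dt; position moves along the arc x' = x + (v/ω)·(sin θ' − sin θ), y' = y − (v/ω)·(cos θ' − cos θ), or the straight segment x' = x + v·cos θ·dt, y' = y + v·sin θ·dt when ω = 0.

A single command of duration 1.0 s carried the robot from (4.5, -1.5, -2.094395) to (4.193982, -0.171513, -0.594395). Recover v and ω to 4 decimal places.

v = -1.5000, ω = 1.5000

Δθ = -0.594395 − -2.094395 = 1.500000
ω = Δθ/dt = 1.500000/1.0 = 1.5000
R = −Δy/(cos θ' − cos θ) = -1.0000
v = R·ω = -1.0000·1.5000 = -1.5000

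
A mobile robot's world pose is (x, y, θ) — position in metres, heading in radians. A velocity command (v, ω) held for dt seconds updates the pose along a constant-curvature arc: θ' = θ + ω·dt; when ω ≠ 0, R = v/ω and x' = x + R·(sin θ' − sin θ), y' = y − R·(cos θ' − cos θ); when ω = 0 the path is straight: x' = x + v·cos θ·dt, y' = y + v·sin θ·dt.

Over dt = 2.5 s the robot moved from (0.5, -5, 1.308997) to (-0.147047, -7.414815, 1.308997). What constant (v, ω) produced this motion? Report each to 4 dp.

Δθ = 1.308997 − 1.308997 = 0.000000
ω = Δθ/dt = 0.000000/2.5 = 0.0000
ω = 0 → v = (Δx·cos θ + Δy·sin θ)/dt = -1.0000

v = -1.0000, ω = 0.0000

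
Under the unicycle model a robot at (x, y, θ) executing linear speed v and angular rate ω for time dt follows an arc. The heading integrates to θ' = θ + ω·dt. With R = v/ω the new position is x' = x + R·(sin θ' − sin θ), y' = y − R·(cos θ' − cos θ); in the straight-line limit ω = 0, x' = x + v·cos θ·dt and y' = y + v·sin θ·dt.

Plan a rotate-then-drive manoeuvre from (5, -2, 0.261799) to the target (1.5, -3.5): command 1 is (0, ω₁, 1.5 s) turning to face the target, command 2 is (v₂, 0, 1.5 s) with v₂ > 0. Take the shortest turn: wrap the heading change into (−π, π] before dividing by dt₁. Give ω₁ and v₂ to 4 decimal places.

ω₁ = -1.9990, v₂ = 2.5386

heading to target = atan2(-3.5−-2, 1.5−5) = -2.7367
Δθ = wrap(-2.7367 − 0.2618) = -2.9985; ω₁ = Δθ/dt₁ = -1.9990
distance = √((1.5−5)² + (-3.5−-2)²) = 3.8079; v₂ = distance/dt₂ = 2.5386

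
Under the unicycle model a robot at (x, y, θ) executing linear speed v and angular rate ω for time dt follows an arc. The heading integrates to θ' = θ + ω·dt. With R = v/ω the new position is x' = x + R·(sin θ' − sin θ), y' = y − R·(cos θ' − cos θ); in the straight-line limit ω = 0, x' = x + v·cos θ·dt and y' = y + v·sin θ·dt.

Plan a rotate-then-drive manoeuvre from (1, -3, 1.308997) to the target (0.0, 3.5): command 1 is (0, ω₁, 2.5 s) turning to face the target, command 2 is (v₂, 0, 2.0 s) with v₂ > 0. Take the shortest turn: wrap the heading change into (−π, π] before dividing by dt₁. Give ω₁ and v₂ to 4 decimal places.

heading to target = atan2(3.5−-3, 0−1) = 1.7234
Δθ = wrap(1.7234 − 1.3090) = 0.4144; ω₁ = Δθ/dt₁ = 0.1658
distance = √((0−1)² + (3.5−-3)²) = 6.5765; v₂ = distance/dt₂ = 3.2882

ω₁ = 0.1658, v₂ = 3.2882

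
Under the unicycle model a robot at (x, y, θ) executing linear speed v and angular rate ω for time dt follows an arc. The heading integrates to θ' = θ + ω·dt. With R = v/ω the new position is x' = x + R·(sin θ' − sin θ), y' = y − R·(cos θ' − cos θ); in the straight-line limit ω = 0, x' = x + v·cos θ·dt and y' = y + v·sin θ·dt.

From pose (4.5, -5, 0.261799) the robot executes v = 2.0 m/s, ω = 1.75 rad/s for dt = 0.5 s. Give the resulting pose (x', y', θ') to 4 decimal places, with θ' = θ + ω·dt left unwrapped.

θ' = 0.2618 + 1.75·0.5 = 1.1368
R = v/ω = 2.0/1.75 = 1.1429
x' = 4.5 + 1.1429·(sin 1.1368 − sin 0.2618) = 5.2411
y' = -5 − 1.1429·(cos 1.1368 − cos 0.2618) = -4.3767

(5.2411, -4.3767, 1.1368)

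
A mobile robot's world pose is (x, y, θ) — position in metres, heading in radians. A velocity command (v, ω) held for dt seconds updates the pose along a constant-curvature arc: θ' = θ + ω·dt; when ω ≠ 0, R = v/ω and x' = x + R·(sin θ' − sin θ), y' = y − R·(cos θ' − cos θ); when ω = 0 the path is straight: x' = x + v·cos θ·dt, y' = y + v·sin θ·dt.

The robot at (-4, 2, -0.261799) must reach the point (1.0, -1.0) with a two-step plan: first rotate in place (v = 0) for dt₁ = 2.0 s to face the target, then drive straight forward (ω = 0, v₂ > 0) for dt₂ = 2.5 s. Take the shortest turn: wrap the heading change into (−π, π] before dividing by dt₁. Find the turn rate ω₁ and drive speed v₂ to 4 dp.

heading to target = atan2(-1−2, 1−-4) = -0.5404
Δθ = wrap(-0.5404 − -0.2618) = -0.2786; ω₁ = Δθ/dt₁ = -0.1393
distance = √((1−-4)² + (-1−2)²) = 5.8310; v₂ = distance/dt₂ = 2.3324

ω₁ = -0.1393, v₂ = 2.3324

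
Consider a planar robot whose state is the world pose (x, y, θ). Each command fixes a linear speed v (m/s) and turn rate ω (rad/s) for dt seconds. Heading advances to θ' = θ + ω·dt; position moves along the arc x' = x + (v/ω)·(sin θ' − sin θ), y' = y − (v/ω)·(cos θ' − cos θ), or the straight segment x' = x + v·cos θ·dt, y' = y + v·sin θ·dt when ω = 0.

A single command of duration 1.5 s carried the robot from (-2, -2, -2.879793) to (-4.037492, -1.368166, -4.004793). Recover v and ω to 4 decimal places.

v = 1.5000, ω = -0.7500

Δθ = -4.004793 − -2.879793 = -1.125000
ω = Δθ/dt = -1.125000/1.5 = -0.7500
R = Δx/(sin θ' − sin θ) = -2.0000
v = R·ω = -2.0000·-0.7500 = 1.5000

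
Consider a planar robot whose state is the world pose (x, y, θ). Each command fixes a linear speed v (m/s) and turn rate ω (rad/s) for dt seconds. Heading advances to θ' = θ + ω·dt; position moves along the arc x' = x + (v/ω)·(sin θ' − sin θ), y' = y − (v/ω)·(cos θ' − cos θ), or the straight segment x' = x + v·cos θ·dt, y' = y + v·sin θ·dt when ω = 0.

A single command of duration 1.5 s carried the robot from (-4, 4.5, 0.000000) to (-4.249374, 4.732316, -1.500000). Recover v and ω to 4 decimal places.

Δθ = -1.500000 − 0.000000 = -1.500000
ω = Δθ/dt = -1.500000/1.5 = -1.0000
R = Δx/(sin θ' − sin θ) = 0.2500
v = R·ω = 0.2500·-1.0000 = -0.2500

v = -0.2500, ω = -1.0000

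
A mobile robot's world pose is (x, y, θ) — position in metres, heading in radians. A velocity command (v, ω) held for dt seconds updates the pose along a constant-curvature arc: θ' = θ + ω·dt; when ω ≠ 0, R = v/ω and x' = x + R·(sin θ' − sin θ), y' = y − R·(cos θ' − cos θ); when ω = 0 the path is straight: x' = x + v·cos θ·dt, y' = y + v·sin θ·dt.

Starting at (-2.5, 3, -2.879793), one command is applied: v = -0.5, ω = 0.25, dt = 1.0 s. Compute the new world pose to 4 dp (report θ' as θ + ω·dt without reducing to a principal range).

θ' = -2.8798 + 0.25·1.0 = -2.6298
R = v/ω = -0.5/0.25 = -2.0000
x' = -2.5 + -2.0000·(sin -2.6298 − sin -2.8798) = -2.0381
y' = 3 − -2.0000·(cos -2.6298 − cos -2.8798) = 3.1881

(-2.0381, 3.1881, -2.6298)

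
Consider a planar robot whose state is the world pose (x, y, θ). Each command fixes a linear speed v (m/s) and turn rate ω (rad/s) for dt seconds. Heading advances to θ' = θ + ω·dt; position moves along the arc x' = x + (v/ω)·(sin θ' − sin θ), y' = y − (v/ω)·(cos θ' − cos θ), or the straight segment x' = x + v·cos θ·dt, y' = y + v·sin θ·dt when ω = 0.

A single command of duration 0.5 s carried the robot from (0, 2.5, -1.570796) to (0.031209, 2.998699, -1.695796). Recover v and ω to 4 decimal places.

v = -1.0000, ω = -0.2500

Δθ = -1.695796 − -1.570796 = -0.125000
ω = Δθ/dt = -0.125000/0.5 = -0.2500
R = −Δy/(cos θ' − cos θ) = 4.0000
v = R·ω = 4.0000·-0.2500 = -1.0000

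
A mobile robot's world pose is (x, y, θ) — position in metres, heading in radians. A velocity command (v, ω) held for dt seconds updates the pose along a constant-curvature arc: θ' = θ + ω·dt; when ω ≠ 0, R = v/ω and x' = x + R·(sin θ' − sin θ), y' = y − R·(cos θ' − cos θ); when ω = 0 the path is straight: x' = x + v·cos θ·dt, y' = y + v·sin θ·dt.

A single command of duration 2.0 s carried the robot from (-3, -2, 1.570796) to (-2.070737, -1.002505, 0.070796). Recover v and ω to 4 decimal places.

Δθ = 0.070796 − 1.570796 = -1.500000
ω = Δθ/dt = -1.500000/2.0 = -0.7500
R = −Δy/(cos θ' − cos θ) = -1.0000
v = R·ω = -1.0000·-0.7500 = 0.7500

v = 0.7500, ω = -0.7500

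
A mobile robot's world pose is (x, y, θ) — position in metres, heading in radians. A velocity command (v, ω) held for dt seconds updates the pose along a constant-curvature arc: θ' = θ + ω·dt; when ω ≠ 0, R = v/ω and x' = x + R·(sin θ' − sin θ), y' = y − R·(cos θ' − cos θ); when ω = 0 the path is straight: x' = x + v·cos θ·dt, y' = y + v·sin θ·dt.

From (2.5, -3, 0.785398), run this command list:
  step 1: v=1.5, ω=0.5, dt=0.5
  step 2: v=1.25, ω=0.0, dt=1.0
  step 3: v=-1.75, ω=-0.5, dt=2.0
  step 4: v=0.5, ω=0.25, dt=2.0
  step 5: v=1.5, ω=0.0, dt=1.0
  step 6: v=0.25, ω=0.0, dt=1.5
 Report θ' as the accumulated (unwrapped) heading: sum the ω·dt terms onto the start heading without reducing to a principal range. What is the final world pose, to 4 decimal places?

step 1: θ'=1.0354 (R=3.0000) → pose (2.9589, -2.4092, 1.0354)
step 2: θ'=1.0354 (straight) → pose (3.5966, -1.3341, 1.0354)
step 3: θ'=0.0354 (R=3.5000) → pose (0.7102, -3.0463, 0.0354)
step 4: θ'=0.5354 (R=2.0000) → pose (1.6598, -2.7677, 0.5354)
step 5: θ'=0.5354 (straight) → pose (2.9499, -2.0024, 0.5354)
step 6: θ'=0.5354 (straight) → pose (3.2725, -1.8111, 0.5354)

(3.2725, -1.8111, 0.5354)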